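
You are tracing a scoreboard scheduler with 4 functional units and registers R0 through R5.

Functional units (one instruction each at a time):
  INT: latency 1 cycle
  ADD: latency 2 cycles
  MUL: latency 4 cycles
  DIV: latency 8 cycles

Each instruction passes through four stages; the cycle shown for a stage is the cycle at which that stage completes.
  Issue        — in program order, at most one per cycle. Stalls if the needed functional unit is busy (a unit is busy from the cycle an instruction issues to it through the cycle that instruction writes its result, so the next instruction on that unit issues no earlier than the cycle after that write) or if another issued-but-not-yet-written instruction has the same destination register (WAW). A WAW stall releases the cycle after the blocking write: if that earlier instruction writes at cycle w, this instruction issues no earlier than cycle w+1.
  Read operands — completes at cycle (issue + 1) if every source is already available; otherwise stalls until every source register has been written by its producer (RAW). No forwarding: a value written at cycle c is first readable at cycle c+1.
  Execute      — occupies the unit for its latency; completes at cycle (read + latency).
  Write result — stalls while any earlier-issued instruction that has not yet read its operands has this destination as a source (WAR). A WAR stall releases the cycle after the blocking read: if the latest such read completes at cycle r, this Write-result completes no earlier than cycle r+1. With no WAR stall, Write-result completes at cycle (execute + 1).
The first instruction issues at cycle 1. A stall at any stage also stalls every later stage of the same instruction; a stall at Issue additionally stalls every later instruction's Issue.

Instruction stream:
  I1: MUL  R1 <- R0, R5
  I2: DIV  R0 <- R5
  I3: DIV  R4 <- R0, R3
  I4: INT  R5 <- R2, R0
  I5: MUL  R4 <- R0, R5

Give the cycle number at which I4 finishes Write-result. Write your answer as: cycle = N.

cycle = 17

c1: I1→MUL
c2: I1 RO · I2→DIV
c3: I2 RO
c6: I1 EX
c7: I1 WR R1
c11: I2 EX
c12: I2 WR R0
c13: I3→DIV
c14: I3 RO · I4→INT
c15: I4 RO
c16: I4 EX
c17: I4 WR R5
c22: I3 EX
c23: I3 WR R4
c24: I5→MUL
c25: I5 RO
c29: I5 EX
c30: I5 WR R4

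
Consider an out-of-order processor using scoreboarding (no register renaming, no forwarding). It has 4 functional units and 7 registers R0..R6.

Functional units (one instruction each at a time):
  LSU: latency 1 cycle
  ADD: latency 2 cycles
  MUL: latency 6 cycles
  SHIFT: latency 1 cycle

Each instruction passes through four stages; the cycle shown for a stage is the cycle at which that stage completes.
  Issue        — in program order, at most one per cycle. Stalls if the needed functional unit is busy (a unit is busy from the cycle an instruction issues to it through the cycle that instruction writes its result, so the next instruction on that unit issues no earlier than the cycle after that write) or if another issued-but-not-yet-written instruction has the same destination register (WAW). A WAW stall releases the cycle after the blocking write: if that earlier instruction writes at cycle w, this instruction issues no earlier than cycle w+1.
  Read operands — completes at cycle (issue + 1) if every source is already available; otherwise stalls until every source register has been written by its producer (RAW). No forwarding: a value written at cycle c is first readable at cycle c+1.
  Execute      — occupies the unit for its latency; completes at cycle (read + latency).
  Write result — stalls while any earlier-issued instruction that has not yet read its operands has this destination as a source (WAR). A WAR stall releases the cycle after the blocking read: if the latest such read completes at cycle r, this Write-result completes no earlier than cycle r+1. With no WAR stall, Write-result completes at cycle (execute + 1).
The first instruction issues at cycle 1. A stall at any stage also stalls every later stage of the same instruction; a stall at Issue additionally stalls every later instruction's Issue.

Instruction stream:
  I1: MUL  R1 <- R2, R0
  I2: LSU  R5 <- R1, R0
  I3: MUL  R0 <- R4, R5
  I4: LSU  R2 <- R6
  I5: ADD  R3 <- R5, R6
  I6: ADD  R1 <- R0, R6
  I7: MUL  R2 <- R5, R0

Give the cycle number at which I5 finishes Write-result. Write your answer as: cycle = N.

[1] I1 dispatched to MUL
[2] I1 operands ready | I2 dispatched to LSU
[8] I1 complete
[9] R1←I1
[10] I2 operands ready | I3 dispatched to MUL
[11] I2 complete
[12] R5←I2
[13] I3 operands ready | I4 dispatched to LSU
[14] I4 operands ready | I5 dispatched to ADD
[15] I4 complete | I5 operands ready
[16] R2←I4
[17] I5 complete
[18] R3←I5
[19] I3 complete | I6 dispatched to ADD
[20] R0←I3
[21] I6 operands ready | I7 dispatched to MUL
[22] I7 operands ready
[23] I6 complete
[24] R1←I6
[28] I7 complete
[29] R2←I7

cycle = 18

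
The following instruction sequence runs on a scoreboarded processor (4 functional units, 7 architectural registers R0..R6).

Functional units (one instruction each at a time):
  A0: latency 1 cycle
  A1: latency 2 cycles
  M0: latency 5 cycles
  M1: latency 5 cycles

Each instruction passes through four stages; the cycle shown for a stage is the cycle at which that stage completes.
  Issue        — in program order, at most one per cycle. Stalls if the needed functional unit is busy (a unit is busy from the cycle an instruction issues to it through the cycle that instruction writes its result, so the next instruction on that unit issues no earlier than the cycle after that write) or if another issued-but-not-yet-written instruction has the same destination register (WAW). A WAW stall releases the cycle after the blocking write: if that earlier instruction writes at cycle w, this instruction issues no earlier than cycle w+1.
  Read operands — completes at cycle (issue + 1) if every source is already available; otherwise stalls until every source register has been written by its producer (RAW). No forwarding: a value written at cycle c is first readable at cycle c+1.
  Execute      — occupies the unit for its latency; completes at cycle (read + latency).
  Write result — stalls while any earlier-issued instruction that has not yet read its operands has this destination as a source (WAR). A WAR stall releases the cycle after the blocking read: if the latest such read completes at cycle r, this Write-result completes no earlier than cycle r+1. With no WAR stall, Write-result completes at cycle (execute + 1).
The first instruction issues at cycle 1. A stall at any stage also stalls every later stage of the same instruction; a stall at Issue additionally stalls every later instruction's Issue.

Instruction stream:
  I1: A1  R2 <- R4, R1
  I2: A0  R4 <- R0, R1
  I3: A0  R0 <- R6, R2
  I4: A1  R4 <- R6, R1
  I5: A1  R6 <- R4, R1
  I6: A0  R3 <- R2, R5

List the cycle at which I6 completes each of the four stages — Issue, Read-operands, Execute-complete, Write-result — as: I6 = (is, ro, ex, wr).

I6 = (13, 14, 15, 16)

cycle 1: I1→A1
cycle 2: I1 RO | I2→A0
cycle 3: I2 RO
cycle 4: I1 EX | I2 EX
cycle 5: I1 WR R2 | I2 WR R4
cycle 6: I3→A0
cycle 7: I3 RO | I4→A1
cycle 8: I3 EX | I4 RO
cycle 9: I3 WR R0
cycle 10: I4 EX
cycle 11: I4 WR R4
cycle 12: I5→A1
cycle 13: I5 RO | I6→A0
cycle 14: I6 RO
cycle 15: I5 EX | I6 EX
cycle 16: I5 WR R6 | I6 WR R3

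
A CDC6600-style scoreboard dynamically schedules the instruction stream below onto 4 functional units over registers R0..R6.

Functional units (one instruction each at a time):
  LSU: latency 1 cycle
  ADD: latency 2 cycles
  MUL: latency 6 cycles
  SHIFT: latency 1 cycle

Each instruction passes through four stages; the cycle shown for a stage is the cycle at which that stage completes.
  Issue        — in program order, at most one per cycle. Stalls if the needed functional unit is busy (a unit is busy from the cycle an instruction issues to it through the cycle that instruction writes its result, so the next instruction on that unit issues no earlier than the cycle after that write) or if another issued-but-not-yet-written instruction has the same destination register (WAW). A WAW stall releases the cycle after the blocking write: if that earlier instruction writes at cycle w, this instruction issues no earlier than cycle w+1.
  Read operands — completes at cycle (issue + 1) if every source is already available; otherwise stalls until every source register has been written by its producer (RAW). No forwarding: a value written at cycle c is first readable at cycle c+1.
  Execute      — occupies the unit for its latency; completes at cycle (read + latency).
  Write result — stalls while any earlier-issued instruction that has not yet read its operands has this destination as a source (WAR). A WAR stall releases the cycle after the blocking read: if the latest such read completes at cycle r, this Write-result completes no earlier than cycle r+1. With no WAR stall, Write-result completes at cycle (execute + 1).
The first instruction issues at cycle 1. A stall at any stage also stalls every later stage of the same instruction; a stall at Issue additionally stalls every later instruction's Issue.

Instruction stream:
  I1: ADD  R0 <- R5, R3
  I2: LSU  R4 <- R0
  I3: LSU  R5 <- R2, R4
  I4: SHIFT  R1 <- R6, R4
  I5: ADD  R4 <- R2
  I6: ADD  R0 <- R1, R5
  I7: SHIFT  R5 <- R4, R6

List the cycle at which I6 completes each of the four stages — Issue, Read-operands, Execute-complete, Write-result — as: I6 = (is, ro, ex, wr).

[I1] 1/2/4/5
[I2] 2/6/7/8  (RAW R0: wait I1 write@5)
[I3] 9/10/11/12  (struct: LSU busy until I2 writes@8)
[I4] 10/11/12/13
[I5] 11/12/14/15
[I6] 16/17/19/20  (struct: ADD busy until I5 writes@15)
[I7] 17/18/19/20

I6 = (16, 17, 19, 20)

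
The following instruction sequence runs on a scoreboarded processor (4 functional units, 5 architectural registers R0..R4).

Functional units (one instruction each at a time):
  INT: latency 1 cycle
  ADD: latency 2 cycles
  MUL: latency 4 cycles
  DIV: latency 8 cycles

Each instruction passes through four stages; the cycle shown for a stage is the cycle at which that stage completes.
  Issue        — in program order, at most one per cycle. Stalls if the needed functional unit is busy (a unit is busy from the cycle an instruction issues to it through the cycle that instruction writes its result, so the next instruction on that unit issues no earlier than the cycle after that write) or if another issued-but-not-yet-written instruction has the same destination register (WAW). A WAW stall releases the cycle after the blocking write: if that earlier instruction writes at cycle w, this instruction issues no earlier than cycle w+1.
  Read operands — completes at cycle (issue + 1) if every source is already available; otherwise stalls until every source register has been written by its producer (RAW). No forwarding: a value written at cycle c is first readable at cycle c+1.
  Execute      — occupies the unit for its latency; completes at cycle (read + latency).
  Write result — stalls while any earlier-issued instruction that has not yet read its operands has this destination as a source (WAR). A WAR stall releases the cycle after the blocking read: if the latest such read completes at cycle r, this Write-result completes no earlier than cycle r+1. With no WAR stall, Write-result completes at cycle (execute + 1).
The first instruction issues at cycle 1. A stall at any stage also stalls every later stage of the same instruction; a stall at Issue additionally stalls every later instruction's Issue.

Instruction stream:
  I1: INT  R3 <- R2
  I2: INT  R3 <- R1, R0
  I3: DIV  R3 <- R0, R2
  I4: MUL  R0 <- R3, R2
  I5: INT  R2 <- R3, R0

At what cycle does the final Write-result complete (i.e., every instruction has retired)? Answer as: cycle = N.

  I1 | 1 | 2 | 3 | 4
  I2 | 5 | 6 | 7 | 8   struct: INT busy until I1 writes@4
  I3 | 9 | 10 | 18 | 19   WAW R3: wait I2 write@8
  I4 | 10 | 20 | 24 | 25   RAW R3: wait I3 write@19
  I5 | 11 | 26 | 27 | 28   RAW R0: wait I4 write@25

cycle = 28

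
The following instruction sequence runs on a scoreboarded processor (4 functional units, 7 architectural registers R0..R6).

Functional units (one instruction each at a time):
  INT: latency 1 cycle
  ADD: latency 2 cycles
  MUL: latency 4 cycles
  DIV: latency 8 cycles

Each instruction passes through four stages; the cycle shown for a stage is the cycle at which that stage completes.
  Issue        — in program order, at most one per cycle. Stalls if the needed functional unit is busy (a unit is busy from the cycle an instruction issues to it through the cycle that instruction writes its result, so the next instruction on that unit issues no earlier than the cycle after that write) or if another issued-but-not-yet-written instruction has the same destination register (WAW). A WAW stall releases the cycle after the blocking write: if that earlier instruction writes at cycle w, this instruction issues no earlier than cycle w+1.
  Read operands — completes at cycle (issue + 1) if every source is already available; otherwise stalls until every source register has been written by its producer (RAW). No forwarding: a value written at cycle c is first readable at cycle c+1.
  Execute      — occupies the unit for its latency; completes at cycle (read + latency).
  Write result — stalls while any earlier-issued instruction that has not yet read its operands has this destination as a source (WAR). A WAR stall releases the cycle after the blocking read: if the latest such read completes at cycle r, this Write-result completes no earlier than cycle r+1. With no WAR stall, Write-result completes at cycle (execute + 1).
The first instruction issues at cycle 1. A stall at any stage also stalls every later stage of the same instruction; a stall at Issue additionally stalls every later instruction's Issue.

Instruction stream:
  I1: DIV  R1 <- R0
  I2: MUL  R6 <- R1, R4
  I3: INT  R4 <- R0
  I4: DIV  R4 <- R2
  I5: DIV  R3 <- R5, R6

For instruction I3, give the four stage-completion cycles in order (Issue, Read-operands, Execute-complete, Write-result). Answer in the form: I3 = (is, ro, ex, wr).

I3 = (3, 4, 5, 13)

1) issue 1, read 2, done 10, write 11
2) issue 2, read 12, done 16, write 17  <RAW R1: wait I1 write@11>
3) issue 3, read 4, done 5, write 13  <WAR R4: wait I2 read@12>
4) issue 14, read 15, done 23, write 24  <WAW R4: wait I3 write@13>
5) issue 25, read 26, done 34, write 35  <struct: DIV busy until I4 writes@24>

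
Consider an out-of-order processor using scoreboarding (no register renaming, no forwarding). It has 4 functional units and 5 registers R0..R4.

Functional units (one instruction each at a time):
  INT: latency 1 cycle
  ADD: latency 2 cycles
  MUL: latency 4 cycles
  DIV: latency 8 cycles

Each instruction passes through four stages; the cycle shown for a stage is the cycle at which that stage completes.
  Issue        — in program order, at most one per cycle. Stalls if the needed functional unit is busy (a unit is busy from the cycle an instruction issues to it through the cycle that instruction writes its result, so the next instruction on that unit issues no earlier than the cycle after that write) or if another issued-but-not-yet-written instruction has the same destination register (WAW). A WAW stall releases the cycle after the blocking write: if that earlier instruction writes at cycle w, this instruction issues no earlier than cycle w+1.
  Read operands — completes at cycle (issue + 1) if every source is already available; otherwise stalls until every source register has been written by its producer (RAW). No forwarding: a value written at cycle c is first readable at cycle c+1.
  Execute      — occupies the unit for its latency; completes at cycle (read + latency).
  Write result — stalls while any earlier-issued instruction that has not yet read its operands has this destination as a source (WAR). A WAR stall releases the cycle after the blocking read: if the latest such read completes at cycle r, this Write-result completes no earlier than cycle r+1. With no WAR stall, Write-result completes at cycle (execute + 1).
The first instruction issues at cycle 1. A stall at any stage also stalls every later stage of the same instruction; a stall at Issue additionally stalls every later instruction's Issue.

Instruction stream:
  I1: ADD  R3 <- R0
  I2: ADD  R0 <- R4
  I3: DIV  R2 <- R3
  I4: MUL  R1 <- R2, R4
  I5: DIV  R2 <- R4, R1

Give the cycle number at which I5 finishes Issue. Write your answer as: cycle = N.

cycle = 18

I1 -> (1, 2, 4, 5)
I2 -> (6, 7, 9, 10)  // struct: ADD busy until I1 writes@5
I3 -> (7, 8, 16, 17)
I4 -> (8, 18, 22, 23)  // RAW R2: wait I3 write@17
I5 -> (18, 24, 32, 33)  // struct: DIV busy until I3 writes@17, RAW R1: wait I4 write@23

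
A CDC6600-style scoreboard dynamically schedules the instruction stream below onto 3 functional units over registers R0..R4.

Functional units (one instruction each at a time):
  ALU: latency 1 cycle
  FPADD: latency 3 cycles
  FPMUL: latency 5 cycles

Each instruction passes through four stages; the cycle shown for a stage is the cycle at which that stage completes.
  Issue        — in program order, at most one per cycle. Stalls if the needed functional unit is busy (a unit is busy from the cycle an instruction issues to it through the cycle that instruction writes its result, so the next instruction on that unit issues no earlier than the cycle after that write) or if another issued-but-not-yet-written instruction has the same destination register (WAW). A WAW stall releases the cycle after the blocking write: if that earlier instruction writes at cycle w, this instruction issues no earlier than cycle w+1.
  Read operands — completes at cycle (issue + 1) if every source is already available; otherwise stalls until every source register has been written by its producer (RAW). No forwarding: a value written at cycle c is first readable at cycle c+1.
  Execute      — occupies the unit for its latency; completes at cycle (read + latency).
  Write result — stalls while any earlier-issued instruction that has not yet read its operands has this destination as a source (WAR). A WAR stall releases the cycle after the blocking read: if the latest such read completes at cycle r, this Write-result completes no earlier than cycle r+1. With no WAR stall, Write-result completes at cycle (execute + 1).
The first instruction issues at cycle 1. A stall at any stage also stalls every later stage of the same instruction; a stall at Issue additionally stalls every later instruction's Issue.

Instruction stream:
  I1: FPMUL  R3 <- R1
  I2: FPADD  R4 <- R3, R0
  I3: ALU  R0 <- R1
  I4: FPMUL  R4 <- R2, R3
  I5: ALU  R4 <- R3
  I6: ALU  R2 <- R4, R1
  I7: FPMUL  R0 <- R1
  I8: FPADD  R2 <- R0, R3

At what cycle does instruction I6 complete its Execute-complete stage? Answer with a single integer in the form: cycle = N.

cycle 1: I1 dispatched to FPMUL
cycle 2: I1 operands ready | I2 dispatched to FPADD
cycle 3: I3 dispatched to ALU
cycle 4: I3 operands ready
cycle 5: I3 complete
cycle 7: I1 complete
cycle 8: R3←I1
cycle 9: I2 operands ready
cycle 10: R0←I3
cycle 12: I2 complete
cycle 13: R4←I2
cycle 14: I4 dispatched to FPMUL
cycle 15: I4 operands ready
cycle 20: I4 complete
cycle 21: R4←I4
cycle 22: I5 dispatched to ALU
cycle 23: I5 operands ready
cycle 24: I5 complete
cycle 25: R4←I5
cycle 26: I6 dispatched to ALU
cycle 27: I6 operands ready | I7 dispatched to FPMUL
cycle 28: I6 complete | I7 operands ready
cycle 29: R2←I6
cycle 30: I8 dispatched to FPADD
cycle 33: I7 complete
cycle 34: R0←I7
cycle 35: I8 operands ready
cycle 38: I8 complete
cycle 39: R2←I8

cycle = 28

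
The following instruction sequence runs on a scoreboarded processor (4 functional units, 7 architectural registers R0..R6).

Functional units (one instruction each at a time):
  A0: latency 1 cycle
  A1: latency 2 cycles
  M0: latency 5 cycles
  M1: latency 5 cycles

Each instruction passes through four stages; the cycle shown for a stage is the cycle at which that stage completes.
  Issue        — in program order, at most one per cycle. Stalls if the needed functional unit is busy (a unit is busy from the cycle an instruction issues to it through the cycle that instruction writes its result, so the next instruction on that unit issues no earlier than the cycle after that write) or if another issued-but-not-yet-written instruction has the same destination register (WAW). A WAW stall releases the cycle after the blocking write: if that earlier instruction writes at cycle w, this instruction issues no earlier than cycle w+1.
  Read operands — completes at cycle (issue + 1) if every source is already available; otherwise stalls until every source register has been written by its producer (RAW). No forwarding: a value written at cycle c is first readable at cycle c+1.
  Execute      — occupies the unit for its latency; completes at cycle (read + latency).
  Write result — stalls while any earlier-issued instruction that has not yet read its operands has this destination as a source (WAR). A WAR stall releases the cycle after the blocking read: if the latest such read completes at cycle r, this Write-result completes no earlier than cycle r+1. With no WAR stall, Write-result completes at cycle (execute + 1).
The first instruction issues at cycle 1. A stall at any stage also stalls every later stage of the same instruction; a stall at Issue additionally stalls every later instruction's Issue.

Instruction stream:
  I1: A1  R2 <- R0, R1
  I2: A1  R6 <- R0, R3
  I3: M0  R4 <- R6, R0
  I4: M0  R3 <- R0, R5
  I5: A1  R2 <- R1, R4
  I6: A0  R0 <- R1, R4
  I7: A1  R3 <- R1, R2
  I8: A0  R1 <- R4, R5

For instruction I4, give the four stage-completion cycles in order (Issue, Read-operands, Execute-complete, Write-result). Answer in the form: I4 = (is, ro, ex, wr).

I1  is:1  ro:2  ex:4  wr:5
I2  is:6  ro:7  ex:9  wr:10  — struct: A1 busy until I1 writes@5
I3  is:7  ro:11  ex:16  wr:17  — RAW R6: wait I2 write@10
I4  is:18  ro:19  ex:24  wr:25  — struct: M0 busy until I3 writes@17
I5  is:19  ro:20  ex:22  wr:23
I6  is:20  ro:21  ex:22  wr:23
I7  is:26  ro:27  ex:29  wr:30  — WAW R3: wait I4 write@25
I8  is:27  ro:28  ex:29  wr:30

I4 = (18, 19, 24, 25)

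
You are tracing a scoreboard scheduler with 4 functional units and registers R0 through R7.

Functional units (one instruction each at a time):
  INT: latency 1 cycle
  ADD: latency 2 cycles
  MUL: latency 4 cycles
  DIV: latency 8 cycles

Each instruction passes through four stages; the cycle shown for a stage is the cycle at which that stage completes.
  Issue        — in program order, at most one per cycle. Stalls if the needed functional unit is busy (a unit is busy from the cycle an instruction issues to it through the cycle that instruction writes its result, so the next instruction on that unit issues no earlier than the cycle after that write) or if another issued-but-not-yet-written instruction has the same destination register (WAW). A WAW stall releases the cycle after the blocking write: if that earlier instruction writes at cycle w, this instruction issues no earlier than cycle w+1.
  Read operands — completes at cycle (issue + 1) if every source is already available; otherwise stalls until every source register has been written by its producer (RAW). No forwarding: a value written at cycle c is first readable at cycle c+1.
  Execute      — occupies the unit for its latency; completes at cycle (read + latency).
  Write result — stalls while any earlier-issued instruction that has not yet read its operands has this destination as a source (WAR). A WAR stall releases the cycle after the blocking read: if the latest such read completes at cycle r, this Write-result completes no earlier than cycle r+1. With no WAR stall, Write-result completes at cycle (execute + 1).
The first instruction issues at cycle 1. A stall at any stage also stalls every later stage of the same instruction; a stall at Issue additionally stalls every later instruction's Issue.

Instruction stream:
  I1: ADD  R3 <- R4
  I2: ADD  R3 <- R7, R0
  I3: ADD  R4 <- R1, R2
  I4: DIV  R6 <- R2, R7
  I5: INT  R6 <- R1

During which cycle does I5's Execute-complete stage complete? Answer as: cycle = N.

t=1  I1 dispatched to ADD
t=2  I1 operands ready
t=4  I1 complete
t=5  R3←I1
t=6  I2 dispatched to ADD
t=7  I2 operands ready
t=9  I2 complete
t=10  R3←I2
t=11  I3 dispatched to ADD
t=12  I3 operands ready; I4 dispatched to DIV
t=13  I4 operands ready
t=14  I3 complete
t=15  R4←I3
t=21  I4 complete
t=22  R6←I4
t=23  I5 dispatched to INT
t=24  I5 operands ready
t=25  I5 complete
t=26  R6←I5

cycle = 25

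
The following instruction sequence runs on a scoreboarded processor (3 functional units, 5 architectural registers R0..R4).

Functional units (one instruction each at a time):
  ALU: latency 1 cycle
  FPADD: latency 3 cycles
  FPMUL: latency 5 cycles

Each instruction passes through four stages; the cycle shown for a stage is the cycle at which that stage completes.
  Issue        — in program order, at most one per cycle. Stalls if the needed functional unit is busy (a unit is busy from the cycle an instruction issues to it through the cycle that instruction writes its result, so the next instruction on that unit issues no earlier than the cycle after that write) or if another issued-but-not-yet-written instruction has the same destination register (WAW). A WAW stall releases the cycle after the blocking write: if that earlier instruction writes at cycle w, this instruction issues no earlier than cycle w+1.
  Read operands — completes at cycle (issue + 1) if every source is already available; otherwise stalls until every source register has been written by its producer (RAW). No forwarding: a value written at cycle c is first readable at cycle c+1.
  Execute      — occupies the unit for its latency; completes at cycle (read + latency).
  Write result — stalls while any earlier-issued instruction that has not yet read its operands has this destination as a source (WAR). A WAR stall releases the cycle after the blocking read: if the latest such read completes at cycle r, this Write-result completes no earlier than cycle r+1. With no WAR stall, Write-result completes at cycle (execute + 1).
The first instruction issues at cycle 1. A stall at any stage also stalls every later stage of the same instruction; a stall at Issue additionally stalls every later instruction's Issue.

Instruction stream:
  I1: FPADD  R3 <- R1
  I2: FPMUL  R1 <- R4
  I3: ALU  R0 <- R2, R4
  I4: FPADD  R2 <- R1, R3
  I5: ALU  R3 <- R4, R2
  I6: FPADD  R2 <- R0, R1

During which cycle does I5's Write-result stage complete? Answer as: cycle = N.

cycle = 17

cycle 1: issue I1 (FPADD)
cycle 2: I1 read-ops; issue I2 (FPMUL)
cycle 3: I2 read-ops; issue I3 (ALU)
cycle 4: I3 read-ops
cycle 5: I1 finished on FPADD; I3 finished on ALU
cycle 6: I1→R3; I3→R0
cycle 7: issue I4 (FPADD)
cycle 8: I2 finished on FPMUL; issue I5 (ALU)
cycle 9: I2→R1
cycle 10: I4 read-ops
cycle 13: I4 finished on FPADD
cycle 14: I4→R2
cycle 15: I5 read-ops; issue I6 (FPADD)
cycle 16: I5 finished on ALU; I6 read-ops
cycle 17: I5→R3
cycle 19: I6 finished on FPADD
cycle 20: I6→R2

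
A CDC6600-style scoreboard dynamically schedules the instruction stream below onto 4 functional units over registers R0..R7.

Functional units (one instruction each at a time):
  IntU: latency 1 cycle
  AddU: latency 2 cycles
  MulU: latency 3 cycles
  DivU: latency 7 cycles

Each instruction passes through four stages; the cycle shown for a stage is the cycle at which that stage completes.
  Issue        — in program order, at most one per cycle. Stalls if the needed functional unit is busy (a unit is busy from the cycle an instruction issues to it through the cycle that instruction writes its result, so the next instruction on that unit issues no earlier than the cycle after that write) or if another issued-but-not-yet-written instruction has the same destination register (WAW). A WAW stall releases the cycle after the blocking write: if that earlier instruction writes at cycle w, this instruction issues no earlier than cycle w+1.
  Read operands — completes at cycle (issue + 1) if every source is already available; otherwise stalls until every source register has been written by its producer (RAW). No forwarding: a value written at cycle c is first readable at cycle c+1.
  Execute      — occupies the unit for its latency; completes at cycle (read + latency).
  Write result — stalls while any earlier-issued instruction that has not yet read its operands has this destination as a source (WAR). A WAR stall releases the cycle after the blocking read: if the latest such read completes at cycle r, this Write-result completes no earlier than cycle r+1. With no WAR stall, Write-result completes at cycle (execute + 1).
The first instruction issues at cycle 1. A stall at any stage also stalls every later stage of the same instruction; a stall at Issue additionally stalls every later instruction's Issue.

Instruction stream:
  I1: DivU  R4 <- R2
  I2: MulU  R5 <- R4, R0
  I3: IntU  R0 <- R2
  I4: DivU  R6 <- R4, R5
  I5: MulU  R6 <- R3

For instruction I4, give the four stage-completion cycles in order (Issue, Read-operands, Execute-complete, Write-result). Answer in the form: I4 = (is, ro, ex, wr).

[1] I1→DivU
[2] I1 RO, I2→MulU
[3] I3→IntU
[4] I3 RO
[5] I3 EX
[9] I1 EX
[10] I1 WR R4
[11] I2 RO, I4→DivU
[12] I3 WR R0
[14] I2 EX
[15] I2 WR R5
[16] I4 RO
[23] I4 EX
[24] I4 WR R6
[25] I5→MulU
[26] I5 RO
[29] I5 EX
[30] I5 WR R6

I4 = (11, 16, 23, 24)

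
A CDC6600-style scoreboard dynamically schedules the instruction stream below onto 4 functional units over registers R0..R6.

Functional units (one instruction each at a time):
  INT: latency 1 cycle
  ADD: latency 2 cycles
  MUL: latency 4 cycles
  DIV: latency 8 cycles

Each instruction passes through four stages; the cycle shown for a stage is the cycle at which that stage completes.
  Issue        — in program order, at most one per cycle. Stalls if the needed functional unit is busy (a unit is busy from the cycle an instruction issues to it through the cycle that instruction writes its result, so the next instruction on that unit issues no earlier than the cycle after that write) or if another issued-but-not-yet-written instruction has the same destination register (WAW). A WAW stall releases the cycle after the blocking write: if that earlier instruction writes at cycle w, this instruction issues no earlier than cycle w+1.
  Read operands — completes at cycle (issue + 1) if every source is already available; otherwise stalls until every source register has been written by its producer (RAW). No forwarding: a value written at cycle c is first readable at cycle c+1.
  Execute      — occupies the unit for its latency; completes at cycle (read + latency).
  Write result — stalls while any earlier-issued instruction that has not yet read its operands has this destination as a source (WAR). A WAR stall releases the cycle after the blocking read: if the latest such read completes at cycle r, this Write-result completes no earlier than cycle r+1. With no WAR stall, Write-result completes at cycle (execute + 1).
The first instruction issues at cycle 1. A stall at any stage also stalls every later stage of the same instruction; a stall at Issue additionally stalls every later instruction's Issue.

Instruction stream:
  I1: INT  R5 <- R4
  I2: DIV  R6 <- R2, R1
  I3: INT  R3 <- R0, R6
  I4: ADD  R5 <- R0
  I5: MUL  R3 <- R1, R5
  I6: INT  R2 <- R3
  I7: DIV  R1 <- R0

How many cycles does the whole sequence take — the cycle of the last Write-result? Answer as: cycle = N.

cycle = 28

cycle 1: I1→INT
cycle 2: I1 RO, I2→DIV
cycle 3: I1 EX, I2 RO
cycle 4: I1 WR R5
cycle 5: I3→INT
cycle 6: I4→ADD
cycle 7: I4 RO
cycle 9: I4 EX
cycle 10: I4 WR R5
cycle 11: I2 EX
cycle 12: I2 WR R6
cycle 13: I3 RO
cycle 14: I3 EX
cycle 15: I3 WR R3
cycle 16: I5→MUL
cycle 17: I5 RO, I6→INT
cycle 18: I7→DIV
cycle 19: I7 RO
cycle 21: I5 EX
cycle 22: I5 WR R3
cycle 23: I6 RO
cycle 24: I6 EX
cycle 25: I6 WR R2
cycle 27: I7 EX
cycle 28: I7 WR R1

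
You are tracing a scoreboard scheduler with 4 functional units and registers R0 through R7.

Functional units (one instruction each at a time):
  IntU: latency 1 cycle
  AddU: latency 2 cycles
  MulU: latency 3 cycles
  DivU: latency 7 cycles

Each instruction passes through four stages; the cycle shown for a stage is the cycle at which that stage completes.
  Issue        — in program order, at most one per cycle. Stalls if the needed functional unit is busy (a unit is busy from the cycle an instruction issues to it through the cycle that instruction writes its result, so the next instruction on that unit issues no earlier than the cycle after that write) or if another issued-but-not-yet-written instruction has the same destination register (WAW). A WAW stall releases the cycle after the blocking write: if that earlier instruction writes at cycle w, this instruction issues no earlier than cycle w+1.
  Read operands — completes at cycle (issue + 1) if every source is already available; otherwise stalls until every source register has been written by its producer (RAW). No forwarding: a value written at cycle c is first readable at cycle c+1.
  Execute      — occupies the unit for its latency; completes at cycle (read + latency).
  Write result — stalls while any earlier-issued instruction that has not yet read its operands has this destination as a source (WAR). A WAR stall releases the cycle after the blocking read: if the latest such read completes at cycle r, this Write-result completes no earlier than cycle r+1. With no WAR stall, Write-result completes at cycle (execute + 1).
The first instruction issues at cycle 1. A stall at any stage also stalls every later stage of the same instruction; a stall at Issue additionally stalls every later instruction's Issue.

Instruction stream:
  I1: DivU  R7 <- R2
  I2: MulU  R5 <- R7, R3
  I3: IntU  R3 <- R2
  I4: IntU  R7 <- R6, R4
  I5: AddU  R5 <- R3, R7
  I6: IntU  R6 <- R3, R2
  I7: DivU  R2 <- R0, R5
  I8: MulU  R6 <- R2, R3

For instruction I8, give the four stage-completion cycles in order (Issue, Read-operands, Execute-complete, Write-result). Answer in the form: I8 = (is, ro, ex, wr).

I8 = (21, 30, 33, 34)

1) issue 1, read 2, done 9, write 10
2) issue 2, read 11, done 14, write 15  <RAW R7: wait I1 write@10>
3) issue 3, read 4, done 5, write 12  <WAR R3: wait I2 read@11>
4) issue 13, read 14, done 15, write 16  <struct: IntU busy until I3 writes@12>
5) issue 16, read 17, done 19, write 20  <WAW R5: wait I2 write@15>
6) issue 17, read 18, done 19, write 20
7) issue 18, read 21, done 28, write 29  <RAW R5: wait I5 write@20>
8) issue 21, read 30, done 33, write 34  <WAW R6: wait I6 write@20 / RAW R2: wait I7 write@29>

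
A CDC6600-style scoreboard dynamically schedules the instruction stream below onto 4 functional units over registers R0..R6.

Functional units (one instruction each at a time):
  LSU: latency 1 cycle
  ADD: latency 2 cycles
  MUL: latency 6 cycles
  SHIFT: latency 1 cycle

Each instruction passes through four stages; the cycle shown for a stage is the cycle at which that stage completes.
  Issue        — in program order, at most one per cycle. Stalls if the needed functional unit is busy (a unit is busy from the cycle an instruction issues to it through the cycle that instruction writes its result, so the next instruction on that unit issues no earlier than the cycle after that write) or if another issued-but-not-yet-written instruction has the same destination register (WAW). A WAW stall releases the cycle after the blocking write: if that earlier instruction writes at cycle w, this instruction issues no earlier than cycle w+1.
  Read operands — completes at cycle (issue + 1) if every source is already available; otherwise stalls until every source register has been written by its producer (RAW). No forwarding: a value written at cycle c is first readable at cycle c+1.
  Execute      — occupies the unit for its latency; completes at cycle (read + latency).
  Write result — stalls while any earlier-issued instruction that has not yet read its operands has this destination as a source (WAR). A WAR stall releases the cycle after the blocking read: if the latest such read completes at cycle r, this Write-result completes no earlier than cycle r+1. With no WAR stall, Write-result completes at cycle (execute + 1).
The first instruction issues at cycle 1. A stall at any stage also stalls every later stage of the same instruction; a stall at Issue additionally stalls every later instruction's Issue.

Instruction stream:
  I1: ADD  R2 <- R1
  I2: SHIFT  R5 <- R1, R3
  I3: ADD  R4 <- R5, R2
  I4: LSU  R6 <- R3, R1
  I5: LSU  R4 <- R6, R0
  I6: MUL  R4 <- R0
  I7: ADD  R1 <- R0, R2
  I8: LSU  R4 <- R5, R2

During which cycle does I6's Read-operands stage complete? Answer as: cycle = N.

1) issue 1, read 2, done 4, write 5
2) issue 2, read 3, done 4, write 5
3) issue 6, read 7, done 9, write 10  <struct: ADD busy until I1 writes@5>
4) issue 7, read 8, done 9, write 10
5) issue 11, read 12, done 13, write 14  <struct: LSU busy until I4 writes@10>
6) issue 15, read 16, done 22, write 23  <WAW R4: wait I5 write@14>
7) issue 16, read 17, done 19, write 20
8) issue 24, read 25, done 26, write 27  <WAW R4: wait I6 write@23>

cycle = 16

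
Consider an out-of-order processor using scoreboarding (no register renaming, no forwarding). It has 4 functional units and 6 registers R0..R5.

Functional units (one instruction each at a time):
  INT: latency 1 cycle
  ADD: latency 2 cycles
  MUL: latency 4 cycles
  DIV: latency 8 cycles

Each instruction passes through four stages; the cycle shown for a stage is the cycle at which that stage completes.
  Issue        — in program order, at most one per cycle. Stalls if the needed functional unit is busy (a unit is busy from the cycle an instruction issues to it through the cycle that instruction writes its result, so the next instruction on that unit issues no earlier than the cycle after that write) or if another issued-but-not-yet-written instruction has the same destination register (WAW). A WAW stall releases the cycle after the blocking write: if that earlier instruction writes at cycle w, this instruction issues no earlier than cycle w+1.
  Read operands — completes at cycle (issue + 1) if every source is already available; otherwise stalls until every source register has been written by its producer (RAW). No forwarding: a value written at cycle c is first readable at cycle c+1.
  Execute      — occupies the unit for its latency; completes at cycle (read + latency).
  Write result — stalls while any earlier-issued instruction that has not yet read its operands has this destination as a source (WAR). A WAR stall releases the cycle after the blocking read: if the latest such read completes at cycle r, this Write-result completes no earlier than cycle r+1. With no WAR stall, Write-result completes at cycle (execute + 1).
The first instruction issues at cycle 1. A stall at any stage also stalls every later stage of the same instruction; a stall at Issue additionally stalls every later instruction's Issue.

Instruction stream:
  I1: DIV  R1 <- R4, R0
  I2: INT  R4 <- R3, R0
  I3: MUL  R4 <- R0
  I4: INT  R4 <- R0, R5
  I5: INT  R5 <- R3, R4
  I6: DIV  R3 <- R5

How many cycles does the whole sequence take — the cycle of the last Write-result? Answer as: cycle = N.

[I1] 1/2/10/11
[I2] 2/3/4/5
[I3] 6/7/11/12  (WAW R4: wait I2 write@5)
[I4] 13/14/15/16  (WAW R4: wait I3 write@12)
[I5] 17/18/19/20  (struct: INT busy until I4 writes@16)
[I6] 18/21/29/30  (RAW R5: wait I5 write@20)

cycle = 30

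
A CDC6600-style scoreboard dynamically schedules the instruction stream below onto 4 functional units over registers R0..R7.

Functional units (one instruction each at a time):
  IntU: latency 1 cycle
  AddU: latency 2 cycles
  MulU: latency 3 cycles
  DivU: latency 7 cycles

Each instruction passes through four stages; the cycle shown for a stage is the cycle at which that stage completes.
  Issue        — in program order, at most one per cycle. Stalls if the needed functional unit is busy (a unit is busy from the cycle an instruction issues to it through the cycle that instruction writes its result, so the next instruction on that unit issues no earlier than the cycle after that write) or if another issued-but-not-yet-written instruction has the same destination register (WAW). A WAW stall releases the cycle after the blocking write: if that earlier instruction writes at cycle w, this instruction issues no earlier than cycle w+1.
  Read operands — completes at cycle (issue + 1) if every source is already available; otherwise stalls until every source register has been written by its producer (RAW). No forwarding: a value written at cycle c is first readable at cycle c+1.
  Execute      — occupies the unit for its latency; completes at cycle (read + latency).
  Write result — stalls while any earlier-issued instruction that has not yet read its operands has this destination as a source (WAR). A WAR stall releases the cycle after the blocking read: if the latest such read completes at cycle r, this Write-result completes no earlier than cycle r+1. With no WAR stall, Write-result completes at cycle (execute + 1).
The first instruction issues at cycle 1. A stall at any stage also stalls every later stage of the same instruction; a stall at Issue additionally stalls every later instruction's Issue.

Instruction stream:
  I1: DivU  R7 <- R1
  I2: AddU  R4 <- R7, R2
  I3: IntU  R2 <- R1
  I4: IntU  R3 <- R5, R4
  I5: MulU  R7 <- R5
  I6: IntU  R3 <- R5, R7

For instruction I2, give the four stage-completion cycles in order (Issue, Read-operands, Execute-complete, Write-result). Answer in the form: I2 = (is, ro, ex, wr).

c1: I1 dispatched to DivU
c2: I1 operands ready · I2 dispatched to AddU
c3: I3 dispatched to IntU
c4: I3 operands ready
c5: I3 complete
c9: I1 complete
c10: R7←I1
c11: I2 operands ready
c12: R2←I3
c13: I2 complete · I4 dispatched to IntU
c14: R4←I2 · I5 dispatched to MulU
c15: I4 operands ready · I5 operands ready
c16: I4 complete
c17: R3←I4
c18: I5 complete · I6 dispatched to IntU
c19: R7←I5
c20: I6 operands ready
c21: I6 complete
c22: R3←I6

I2 = (2, 11, 13, 14)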